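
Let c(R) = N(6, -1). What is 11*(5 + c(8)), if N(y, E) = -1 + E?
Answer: 33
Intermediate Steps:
c(R) = -2 (c(R) = -1 - 1 = -2)
11*(5 + c(8)) = 11*(5 - 2) = 11*3 = 33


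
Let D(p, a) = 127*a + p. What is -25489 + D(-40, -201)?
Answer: -51056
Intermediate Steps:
D(p, a) = p + 127*a
-25489 + D(-40, -201) = -25489 + (-40 + 127*(-201)) = -25489 + (-40 - 25527) = -25489 - 25567 = -51056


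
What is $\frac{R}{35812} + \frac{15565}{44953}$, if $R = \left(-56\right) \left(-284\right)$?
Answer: $\frac{45440939}{57494887} \approx 0.79035$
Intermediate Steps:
$R = 15904$
$\frac{R}{35812} + \frac{15565}{44953} = \frac{15904}{35812} + \frac{15565}{44953} = 15904 \cdot \frac{1}{35812} + 15565 \cdot \frac{1}{44953} = \frac{568}{1279} + \frac{15565}{44953} = \frac{45440939}{57494887}$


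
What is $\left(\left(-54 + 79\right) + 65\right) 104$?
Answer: $9360$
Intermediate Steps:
$\left(\left(-54 + 79\right) + 65\right) 104 = \left(25 + 65\right) 104 = 90 \cdot 104 = 9360$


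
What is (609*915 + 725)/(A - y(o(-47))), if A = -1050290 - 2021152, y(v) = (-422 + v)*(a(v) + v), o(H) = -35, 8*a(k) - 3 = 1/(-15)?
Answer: -577200/3193727 ≈ -0.18073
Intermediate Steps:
a(k) = 11/30 (a(k) = 3/8 + (⅛)/(-15) = 3/8 + (⅛)*(-1/15) = 3/8 - 1/120 = 11/30)
y(v) = (-422 + v)*(11/30 + v)
A = -3071442
(609*915 + 725)/(A - y(o(-47))) = (609*915 + 725)/(-3071442 - (-2321/15 + (-35)² - 12649/30*(-35))) = (557235 + 725)/(-3071442 - (-2321/15 + 1225 + 88543/6)) = 557960/(-3071442 - 1*474823/30) = 557960/(-3071442 - 474823/30) = 557960/(-92618083/30) = 557960*(-30/92618083) = -577200/3193727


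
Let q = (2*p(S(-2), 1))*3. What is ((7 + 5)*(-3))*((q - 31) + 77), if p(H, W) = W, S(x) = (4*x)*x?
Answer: -1872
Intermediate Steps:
S(x) = 4*x²
q = 6 (q = (2*1)*3 = 2*3 = 6)
((7 + 5)*(-3))*((q - 31) + 77) = ((7 + 5)*(-3))*((6 - 31) + 77) = (12*(-3))*(-25 + 77) = -36*52 = -1872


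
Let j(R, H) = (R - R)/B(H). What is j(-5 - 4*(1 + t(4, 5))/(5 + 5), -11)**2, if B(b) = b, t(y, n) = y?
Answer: 0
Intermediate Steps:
j(R, H) = 0 (j(R, H) = (R - R)/H = 0/H = 0)
j(-5 - 4*(1 + t(4, 5))/(5 + 5), -11)**2 = 0**2 = 0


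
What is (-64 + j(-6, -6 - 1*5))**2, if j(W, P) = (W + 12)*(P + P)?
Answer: 38416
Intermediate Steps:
j(W, P) = 2*P*(12 + W) (j(W, P) = (12 + W)*(2*P) = 2*P*(12 + W))
(-64 + j(-6, -6 - 1*5))**2 = (-64 + 2*(-6 - 1*5)*(12 - 6))**2 = (-64 + 2*(-6 - 5)*6)**2 = (-64 + 2*(-11)*6)**2 = (-64 - 132)**2 = (-196)**2 = 38416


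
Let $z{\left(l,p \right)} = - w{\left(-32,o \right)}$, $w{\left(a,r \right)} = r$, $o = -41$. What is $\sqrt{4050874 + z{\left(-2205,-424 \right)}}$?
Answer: $\sqrt{4050915} \approx 2012.7$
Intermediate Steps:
$z{\left(l,p \right)} = 41$ ($z{\left(l,p \right)} = \left(-1\right) \left(-41\right) = 41$)
$\sqrt{4050874 + z{\left(-2205,-424 \right)}} = \sqrt{4050874 + 41} = \sqrt{4050915}$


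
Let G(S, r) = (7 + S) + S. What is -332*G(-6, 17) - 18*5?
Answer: 1570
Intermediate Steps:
G(S, r) = 7 + 2*S
-332*G(-6, 17) - 18*5 = -332*(7 + 2*(-6)) - 18*5 = -332*(7 - 12) - 90 = -332*(-5) - 90 = 1660 - 90 = 1570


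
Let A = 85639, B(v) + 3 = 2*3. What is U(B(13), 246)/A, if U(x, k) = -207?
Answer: -207/85639 ≈ -0.0024171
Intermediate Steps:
B(v) = 3 (B(v) = -3 + 2*3 = -3 + 6 = 3)
U(B(13), 246)/A = -207/85639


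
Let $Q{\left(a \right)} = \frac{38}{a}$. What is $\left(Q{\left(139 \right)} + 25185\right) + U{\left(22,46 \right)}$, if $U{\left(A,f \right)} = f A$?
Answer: $\frac{3641421}{139} \approx 26197.0$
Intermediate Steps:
$U{\left(A,f \right)} = A f$
$\left(Q{\left(139 \right)} + 25185\right) + U{\left(22,46 \right)} = \left(\frac{38}{139} + 25185\right) + 22 \cdot 46 = \left(38 \cdot \frac{1}{139} + 25185\right) + 1012 = \left(\frac{38}{139} + 25185\right) + 1012 = \frac{3500753}{139} + 1012 = \frac{3641421}{139}$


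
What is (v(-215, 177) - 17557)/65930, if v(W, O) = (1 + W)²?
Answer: 28239/65930 ≈ 0.42832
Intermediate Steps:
(v(-215, 177) - 17557)/65930 = ((1 - 215)² - 17557)/65930 = ((-214)² - 17557)*(1/65930) = (45796 - 17557)*(1/65930) = 28239*(1/65930) = 28239/65930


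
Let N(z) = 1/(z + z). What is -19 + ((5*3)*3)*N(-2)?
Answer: -121/4 ≈ -30.250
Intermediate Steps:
N(z) = 1/(2*z)
-19 + ((5*3)*3)*N(-2) = -19 + ((5*3)*3)*((½)/(-2)) = -19 + (15*3)*((½)*(-½)) = -19 + 45*(-¼) = -19 - 45/4 = -121/4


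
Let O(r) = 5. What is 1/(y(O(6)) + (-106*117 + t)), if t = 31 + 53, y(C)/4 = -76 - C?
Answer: -1/12642 ≈ -7.9101e-5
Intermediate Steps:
y(C) = -304 - 4*C (y(C) = 4*(-76 - C) = -304 - 4*C)
t = 84
1/(y(O(6)) + (-106*117 + t)) = 1/((-304 - 4*5) + (-106*117 + 84)) = 1/((-304 - 20) + (-12402 + 84)) = 1/(-324 - 12318) = 1/(-12642) = -1/12642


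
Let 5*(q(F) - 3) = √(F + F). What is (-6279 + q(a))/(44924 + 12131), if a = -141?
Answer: -6276/57055 + I*√282/285275 ≈ -0.11 + 5.8866e-5*I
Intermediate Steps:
q(F) = 3 + √2*√F/5 (q(F) = 3 + √(F + F)/5 = 3 + √(2*F)/5 = 3 + (√2*√F)/5 = 3 + √2*√F/5)
(-6279 + q(a))/(44924 + 12131) = (-6279 + (3 + √2*√(-141)/5))/(44924 + 12131) = (-6279 + (3 + √2*(I*√141)/5))/57055 = (-6279 + (3 + I*√282/5))*(1/57055) = (-6276 + I*√282/5)*(1/57055) = -6276/57055 + I*√282/285275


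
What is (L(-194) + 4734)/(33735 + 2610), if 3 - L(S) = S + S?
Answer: 1025/7269 ≈ 0.14101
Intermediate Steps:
L(S) = 3 - 2*S (L(S) = 3 - (S + S) = 3 - 2*S)
(L(-194) + 4734)/(33735 + 2610) = ((3 - 2*(-194)) + 4734)/(33735 + 2610) = ((3 + 388) + 4734)/36345 = (391 + 4734)*(1/36345) = 5125*(1/36345) = 1025/7269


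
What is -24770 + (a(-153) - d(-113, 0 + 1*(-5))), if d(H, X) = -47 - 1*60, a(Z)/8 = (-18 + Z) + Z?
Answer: -27255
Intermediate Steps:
a(Z) = -144 + 16*Z (a(Z) = 8*((-18 + Z) + Z) = 8*(-18 + 2*Z) = -144 + 16*Z)
d(H, X) = -107 (d(H, X) = -47 - 60 = -107)
-24770 + (a(-153) - d(-113, 0 + 1*(-5))) = -24770 + ((-144 + 16*(-153)) - 1*(-107)) = -24770 + ((-144 - 2448) + 107) = -24770 + (-2592 + 107) = -24770 - 2485 = -27255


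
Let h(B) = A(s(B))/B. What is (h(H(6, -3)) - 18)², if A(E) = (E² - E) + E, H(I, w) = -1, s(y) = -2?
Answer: 484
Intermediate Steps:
A(E) = E²
h(B) = 4/B (h(B) = (-2)²/B = 4/B)
(h(H(6, -3)) - 18)² = (4/(-1) - 18)² = (4*(-1) - 18)² = (-4 - 18)² = (-22)² = 484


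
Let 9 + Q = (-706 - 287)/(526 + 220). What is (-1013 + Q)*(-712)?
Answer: 271772180/373 ≈ 7.2861e+5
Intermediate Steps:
Q = -7707/746 (Q = -9 + (-706 - 287)/(526 + 220) = -9 - 993/746 = -7707/746 ≈ -10.331)
(-1013 + Q)*(-712) = (-1013 - 7707/746)*(-712) = -763405/746*(-712) = 271772180/373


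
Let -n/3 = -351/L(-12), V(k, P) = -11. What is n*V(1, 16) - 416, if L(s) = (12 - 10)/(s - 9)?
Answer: 242411/2 ≈ 1.2121e+5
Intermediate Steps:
L(s) = 2/(-9 + s)
n = -22113/2 (n = -(-1053)/(2/(-9 - 12)) = -(-1053)/(2/(-21)) = -(-1053)/(2*(-1/21)) = -(-1053)/(-2/21) = -(-1053)*(-21)/2 = -3*7371/2 = -22113/2 ≈ -11057.)
n*V(1, 16) - 416 = -22113/2*(-11) - 416 = 243243/2 - 416 = 242411/2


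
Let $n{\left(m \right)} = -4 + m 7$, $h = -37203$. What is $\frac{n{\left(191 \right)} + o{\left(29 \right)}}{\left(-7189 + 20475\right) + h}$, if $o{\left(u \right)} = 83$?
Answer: $- \frac{1416}{23917} \approx -0.059205$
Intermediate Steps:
$n{\left(m \right)} = -4 + 7 m$
$\frac{n{\left(191 \right)} + o{\left(29 \right)}}{\left(-7189 + 20475\right) + h} = \frac{\left(-4 + 7 \cdot 191\right) + 83}{\left(-7189 + 20475\right) - 37203} = \frac{\left(-4 + 1337\right) + 83}{13286 - 37203} = \frac{1333 + 83}{-23917} = 1416 \left(- \frac{1}{23917}\right) = - \frac{1416}{23917}$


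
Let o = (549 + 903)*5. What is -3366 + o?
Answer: 3894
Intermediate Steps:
o = 7260 (o = 1452*5 = 7260)
-3366 + o = -3366 + 7260 = 3894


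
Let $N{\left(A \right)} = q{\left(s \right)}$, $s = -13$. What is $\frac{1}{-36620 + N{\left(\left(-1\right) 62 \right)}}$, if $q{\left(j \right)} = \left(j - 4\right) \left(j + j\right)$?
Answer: $- \frac{1}{36178} \approx -2.7641 \cdot 10^{-5}$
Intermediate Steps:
$q{\left(j \right)} = 2 j \left(-4 + j\right)$ ($q{\left(j \right)} = \left(-4 + j\right) 2 j = 2 j \left(-4 + j\right)$)
$N{\left(A \right)} = 442$ ($N{\left(A \right)} = 2 \left(-13\right) \left(-4 - 13\right) = 2 \left(-13\right) \left(-17\right) = 442$)
$\frac{1}{-36620 + N{\left(\left(-1\right) 62 \right)}} = \frac{1}{-36620 + 442} = \frac{1}{-36178} = - \frac{1}{36178}$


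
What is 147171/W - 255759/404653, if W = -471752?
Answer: -180208006431/190895862056 ≈ -0.94401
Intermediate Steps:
147171/W - 255759/404653 = 147171/(-471752) - 255759/404653 = 147171*(-1/471752) - 255759*1/404653 = -147171/471752 - 255759/404653 = -180208006431/190895862056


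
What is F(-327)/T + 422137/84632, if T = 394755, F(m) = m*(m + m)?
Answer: 61579973897/11136301720 ≈ 5.5297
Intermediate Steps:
F(m) = 2*m**2 (F(m) = m*(2*m) = 2*m**2)
F(-327)/T + 422137/84632 = (2*(-327)**2)/394755 + 422137/84632 = (2*106929)*(1/394755) + 422137*(1/84632) = 213858*(1/394755) + 422137/84632 = 71286/131585 + 422137/84632 = 61579973897/11136301720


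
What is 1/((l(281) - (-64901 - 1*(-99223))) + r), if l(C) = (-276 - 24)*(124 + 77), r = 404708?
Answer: 1/310086 ≈ 3.2249e-6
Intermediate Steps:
l(C) = -60300 (l(C) = -300*201 = -60300)
1/((l(281) - (-64901 - 1*(-99223))) + r) = 1/((-60300 - (-64901 - 1*(-99223))) + 404708) = 1/((-60300 - (-64901 + 99223)) + 404708) = 1/((-60300 - 1*34322) + 404708) = 1/((-60300 - 34322) + 404708) = 1/(-94622 + 404708) = 1/310086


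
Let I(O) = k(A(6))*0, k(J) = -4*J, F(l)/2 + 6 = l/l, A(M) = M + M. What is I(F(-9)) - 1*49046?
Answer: -49046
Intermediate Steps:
A(M) = 2*M
F(l) = -10 (F(l) = -12 + 2*(l/l) = -12 + 2*1 = -12 + 2 = -10)
I(O) = 0 (I(O) = -8*6*0 = -4*12*0 = -48*0 = 0)
I(F(-9)) - 1*49046 = 0 - 1*49046 = 0 - 49046 = -49046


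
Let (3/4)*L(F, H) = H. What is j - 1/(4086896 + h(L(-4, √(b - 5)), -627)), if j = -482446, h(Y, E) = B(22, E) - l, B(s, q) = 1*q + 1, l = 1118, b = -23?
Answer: -1970865241793/4085152 ≈ -4.8245e+5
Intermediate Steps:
L(F, H) = 4*H/3
B(s, q) = 1 + q (B(s, q) = q + 1 = 1 + q)
h(Y, E) = -1117 + E (h(Y, E) = (1 + E) - 1*1118 = (1 + E) - 1118 = -1117 + E)
j - 1/(4086896 + h(L(-4, √(b - 5)), -627)) = -482446 - 1/(4086896 + (-1117 - 627)) = -482446 - 1/(4086896 - 1744) = -482446 - 1/4085152 = -1970865241793/4085152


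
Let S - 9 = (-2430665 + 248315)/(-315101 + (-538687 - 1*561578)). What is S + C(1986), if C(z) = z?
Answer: 1412918760/707683 ≈ 1996.5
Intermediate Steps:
S = 7460322/707683 (S = 9 + (-2430665 + 248315)/(-315101 + (-538687 - 1*561578)) = 9 - 2182350/(-315101 + (-538687 - 561578)) = 9 - 2182350/(-315101 - 1100265) = 9 - 2182350/(-1415366) = 9 - 2182350*(-1/1415366) = 9 + 1091175/707683 = 7460322/707683 ≈ 10.542)
S + C(1986) = 7460322/707683 + 1986 = 1412918760/707683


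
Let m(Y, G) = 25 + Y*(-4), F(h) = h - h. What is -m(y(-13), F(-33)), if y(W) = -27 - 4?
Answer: -149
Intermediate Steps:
F(h) = 0
y(W) = -31
m(Y, G) = 25 - 4*Y
-m(y(-13), F(-33)) = -(25 - 4*(-31)) = -(25 + 124) = -1*149 = -149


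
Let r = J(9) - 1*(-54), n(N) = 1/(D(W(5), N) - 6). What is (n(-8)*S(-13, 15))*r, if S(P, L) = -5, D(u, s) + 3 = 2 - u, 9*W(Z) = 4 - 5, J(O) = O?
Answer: 2835/62 ≈ 45.726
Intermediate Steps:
W(Z) = -1/9 (W(Z) = (4 - 5)/9 = (1/9)*(-1) = -1/9)
D(u, s) = -1 - u (D(u, s) = -3 + (2 - u) = -1 - u)
n(N) = -9/62 (n(N) = 1/((-1 - 1*(-1/9)) - 6) = 1/((-1 + 1/9) - 6) = 1/(-8/9 - 6) = 1/(-62/9) = -9/62)
r = 63 (r = 9 - 1*(-54) = 9 + 54 = 63)
(n(-8)*S(-13, 15))*r = -9/62*(-5)*63 = (45/62)*63 = 2835/62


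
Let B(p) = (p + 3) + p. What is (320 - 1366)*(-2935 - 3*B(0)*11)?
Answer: 3173564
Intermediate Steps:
B(p) = 3 + 2*p (B(p) = (3 + p) + p = 3 + 2*p)
(320 - 1366)*(-2935 - 3*B(0)*11) = (320 - 1366)*(-2935 - 3*(3 + 2*0)*11) = -1046*(-2935 - 3*(3 + 0)*11) = -1046*(-2935 - 3*3*11) = -1046*(-2935 - 9*11) = -1046*(-2935 - 99) = -1046*(-3034) = 3173564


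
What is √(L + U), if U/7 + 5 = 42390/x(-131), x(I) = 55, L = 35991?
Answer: √5003482/11 ≈ 203.35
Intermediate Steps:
U = 58961/11 (U = -35 + 7*(42390/55) = -35 + 7*(42390*(1/55)) = -35 + 7*(8478/11) = -35 + 59346/11 = 58961/11 ≈ 5360.1)
√(L + U) = √(35991 + 58961/11) = √(454862/11) = √5003482/11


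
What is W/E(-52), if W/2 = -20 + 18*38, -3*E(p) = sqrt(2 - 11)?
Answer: 1328*I ≈ 1328.0*I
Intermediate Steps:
E(p) = -I (E(p) = -sqrt(2 - 11)/3 = -I)
W = 1328 (W = 2*(-20 + 18*38) = 2*(-20 + 684) = 2*664 = 1328)
W/E(-52) = 1328/((-I)) = 1328*I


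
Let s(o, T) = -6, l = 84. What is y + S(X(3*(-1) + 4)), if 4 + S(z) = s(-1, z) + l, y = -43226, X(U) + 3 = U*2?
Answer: -43152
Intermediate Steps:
X(U) = -3 + 2*U (X(U) = -3 + U*2 = -3 + 2*U)
S(z) = 74 (S(z) = -4 + (-6 + 84) = -4 + 78 = 74)
y + S(X(3*(-1) + 4)) = -43226 + 74 = -43152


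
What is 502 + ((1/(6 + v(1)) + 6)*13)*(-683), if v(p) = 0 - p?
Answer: -272739/5 ≈ -54548.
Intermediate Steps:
v(p) = -p
502 + ((1/(6 + v(1)) + 6)*13)*(-683) = 502 + ((1/(6 - 1*1) + 6)*13)*(-683) = 502 + ((1/(6 - 1) + 6)*13)*(-683) = 502 + ((1/5 + 6)*13)*(-683) = 502 + ((31/5)*13)*(-683) = 502 + (403/5)*(-683) = 502 - 275249/5 = -272739/5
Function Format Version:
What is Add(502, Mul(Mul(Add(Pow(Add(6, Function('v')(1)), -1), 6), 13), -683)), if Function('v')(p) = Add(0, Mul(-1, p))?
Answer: Rational(-272739, 5) ≈ -54548.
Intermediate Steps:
Function('v')(p) = Mul(-1, p)
Add(502, Mul(Mul(Add(Pow(Add(6, Function('v')(1)), -1), 6), 13), -683)) = Add(502, Mul(Mul(Add(Pow(Add(6, Mul(-1, 1)), -1), 6), 13), -683)) = Add(502, Mul(Mul(Add(Pow(Add(6, -1), -1), 6), 13), -683)) = Add(502, Mul(Mul(Add(Pow(5, -1), 6), 13), -683)) = Add(502, Mul(Mul(Add(Rational(1, 5), 6), 13), -683)) = Add(502, Mul(Mul(Rational(31, 5), 13), -683)) = Add(502, Mul(Rational(403, 5), -683)) = Add(502, Rational(-275249, 5)) = Rational(-272739, 5)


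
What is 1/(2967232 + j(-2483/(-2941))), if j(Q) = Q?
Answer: 2941/8726631795 ≈ 3.3701e-7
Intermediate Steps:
1/(2967232 + j(-2483/(-2941))) = 1/(2967232 - 2483/(-2941)) = 1/(2967232 - 2483*(-1/2941)) = 1/(2967232 + 2483/2941) = 1/(8726631795/2941) = 2941/8726631795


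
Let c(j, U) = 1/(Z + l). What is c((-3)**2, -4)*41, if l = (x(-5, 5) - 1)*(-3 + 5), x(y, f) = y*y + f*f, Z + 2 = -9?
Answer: 41/87 ≈ 0.47126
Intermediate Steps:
Z = -11 (Z = -2 - 9 = -11)
x(y, f) = f**2 + y**2 (x(y, f) = y**2 + f**2 = f**2 + y**2)
l = 98 (l = ((5**2 + (-5)**2) - 1)*(-3 + 5) = ((25 + 25) - 1)*2 = (50 - 1)*2 = 49*2 = 98)
c(j, U) = 1/87 (c(j, U) = 1/(-11 + 98) = 1/87)
c((-3)**2, -4)*41 = (1/87)*41 = 41/87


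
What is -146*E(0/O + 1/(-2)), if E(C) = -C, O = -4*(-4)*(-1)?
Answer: -73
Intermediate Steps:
O = -16 (O = 16*(-1) = -16)
-146*E(0/O + 1/(-2)) = -(-146)*(0/(-16) + 1/(-2)) = -(-146)*(0*(-1/16) + 1*(-½)) = -(-146)*(0 - ½) = -(-146)*(-1)/2 = -146*½ = -73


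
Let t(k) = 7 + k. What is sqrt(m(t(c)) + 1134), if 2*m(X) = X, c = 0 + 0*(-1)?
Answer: 5*sqrt(182)/2 ≈ 33.727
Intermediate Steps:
c = 0 (c = 0 + 0 = 0)
m(X) = X/2
sqrt(m(t(c)) + 1134) = sqrt((7 + 0)/2 + 1134) = sqrt((1/2)*7 + 1134) = sqrt(7/2 + 1134) = sqrt(2275/2) = 5*sqrt(182)/2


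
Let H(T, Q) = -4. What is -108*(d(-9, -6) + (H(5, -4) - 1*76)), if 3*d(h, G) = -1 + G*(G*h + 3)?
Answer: 20988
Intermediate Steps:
d(h, G) = -⅓ + G*(3 + G*h)/3 (d(h, G) = (-1 + G*(G*h + 3))/3 = (-1 + G*(3 + G*h))/3 = -⅓ + G*(3 + G*h)/3)
-108*(d(-9, -6) + (H(5, -4) - 1*76)) = -108*((-⅓ - 6 + (⅓)*(-9)*(-6)²) + (-4 - 1*76)) = -108*((-⅓ - 6 + (⅓)*(-9)*36) + (-4 - 76)) = -108*((-⅓ - 6 - 108) - 80) = -108*(-343/3 - 80) = -108*(-583/3) = 20988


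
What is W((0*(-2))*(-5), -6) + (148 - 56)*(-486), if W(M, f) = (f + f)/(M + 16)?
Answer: -178851/4 ≈ -44713.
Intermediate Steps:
W(M, f) = 2*f/(16 + M) (W(M, f) = (2*f)/(16 + M) = 2*f/(16 + M))
W((0*(-2))*(-5), -6) + (148 - 56)*(-486) = 2*(-6)/(16 + (0*(-2))*(-5)) + (148 - 56)*(-486) = 2*(-6)/(16 + 0*(-5)) + 92*(-486) = 2*(-6)/(16 + 0) - 44712 = 2*(-6)/16 - 44712 = 2*(-6)*(1/16) - 44712 = -3/4 - 44712 = -178851/4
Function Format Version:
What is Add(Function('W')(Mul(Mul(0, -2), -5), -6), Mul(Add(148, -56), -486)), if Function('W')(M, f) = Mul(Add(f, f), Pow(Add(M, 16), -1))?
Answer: Rational(-178851, 4) ≈ -44713.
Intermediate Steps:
Function('W')(M, f) = Mul(2, f, Pow(Add(16, M), -1)) (Function('W')(M, f) = Mul(Mul(2, f), Pow(Add(16, M), -1)) = Mul(2, f, Pow(Add(16, M), -1)))
Add(Function('W')(Mul(Mul(0, -2), -5), -6), Mul(Add(148, -56), -486)) = Add(Mul(2, -6, Pow(Add(16, Mul(Mul(0, -2), -5)), -1)), Mul(Add(148, -56), -486)) = Add(Mul(2, -6, Pow(Add(16, Mul(0, -5)), -1)), Mul(92, -486)) = Add(Mul(2, -6, Pow(Add(16, 0), -1)), -44712) = Add(Mul(2, -6, Pow(16, -1)), -44712) = Add(Mul(2, -6, Rational(1, 16)), -44712) = Add(Rational(-3, 4), -44712) = Rational(-178851, 4)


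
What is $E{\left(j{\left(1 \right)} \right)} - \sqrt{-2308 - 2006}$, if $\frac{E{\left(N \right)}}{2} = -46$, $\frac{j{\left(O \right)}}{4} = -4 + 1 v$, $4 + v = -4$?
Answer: $-92 - i \sqrt{4314} \approx -92.0 - 65.681 i$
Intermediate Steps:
$v = -8$ ($v = -4 - 4 = -8$)
$j{\left(O \right)} = -48$ ($j{\left(O \right)} = 4 \left(-4 + 1 \left(-8\right)\right) = 4 \left(-4 - 8\right) = 4 \left(-12\right) = -48$)
$E{\left(N \right)} = -92$ ($E{\left(N \right)} = 2 \left(-46\right) = -92$)
$E{\left(j{\left(1 \right)} \right)} - \sqrt{-2308 - 2006} = -92 - \sqrt{-2308 - 2006} = -92 - \sqrt{-4314} = -92 - i \sqrt{4314}$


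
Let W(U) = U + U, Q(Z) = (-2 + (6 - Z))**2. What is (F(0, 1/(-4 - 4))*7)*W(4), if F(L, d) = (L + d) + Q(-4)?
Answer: 3577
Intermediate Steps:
Q(Z) = (4 - Z)**2
W(U) = 2*U
F(L, d) = 64 + L + d (F(L, d) = (L + d) + (-4 - 4)**2 = (L + d) + (-8)**2 = (L + d) + 64 = 64 + L + d)
(F(0, 1/(-4 - 4))*7)*W(4) = ((64 + 0 + 1/(-4 - 4))*7)*(2*4) = ((64 + 0 + 1/(-8))*7)*8 = ((64 + 0 - 1/8)*7)*8 = ((511/8)*7)*8 = (3577/8)*8 = 3577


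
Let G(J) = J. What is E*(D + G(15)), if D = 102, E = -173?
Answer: -20241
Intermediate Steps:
E*(D + G(15)) = -173*(102 + 15) = -173*117 = -20241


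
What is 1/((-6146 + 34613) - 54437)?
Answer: -1/25970 ≈ -3.8506e-5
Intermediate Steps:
1/((-6146 + 34613) - 54437) = 1/(28467 - 54437) = 1/(-25970) = -1/25970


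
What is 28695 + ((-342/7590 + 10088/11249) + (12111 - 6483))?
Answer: 488427895282/14229985 ≈ 34324.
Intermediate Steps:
28695 + ((-342/7590 + 10088/11249) + (12111 - 6483)) = 28695 + ((-342*1/7590 + 10088*(1/11249)) + 5628) = 28695 + ((-57/1265 + 10088/11249) + 5628) = 28695 + (12120127/14229985 + 5628) = 28695 + 80098475707/14229985 = 488427895282/14229985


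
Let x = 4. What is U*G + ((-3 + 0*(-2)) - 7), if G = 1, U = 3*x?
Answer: 2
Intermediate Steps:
U = 12 (U = 3*4 = 12)
U*G + ((-3 + 0*(-2)) - 7) = 12*1 + ((-3 + 0*(-2)) - 7) = 12 + ((-3 + 0) - 7) = 12 + (-3 - 7) = 12 - 10 = 2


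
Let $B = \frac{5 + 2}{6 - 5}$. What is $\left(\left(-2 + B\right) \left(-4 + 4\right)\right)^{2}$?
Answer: $0$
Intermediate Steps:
$B = 7$ ($B = \frac{7}{1} = 7 \cdot 1 = 7$)
$\left(\left(-2 + B\right) \left(-4 + 4\right)\right)^{2} = \left(\left(-2 + 7\right) \left(-4 + 4\right)\right)^{2} = \left(5 \cdot 0\right)^{2} = 0^{2} = 0$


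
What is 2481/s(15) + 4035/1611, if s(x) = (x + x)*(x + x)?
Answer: 282533/53700 ≈ 5.2613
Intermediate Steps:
s(x) = 4*x**2 (s(x) = (2*x)*(2*x) = 4*x**2)
2481/s(15) + 4035/1611 = 2481/((4*15**2)) + 4035/1611 = 2481/((4*225)) + 4035*(1/1611) = 2481/900 + 1345/537 = 2481*(1/900) + 1345/537 = 827/300 + 1345/537 = 282533/53700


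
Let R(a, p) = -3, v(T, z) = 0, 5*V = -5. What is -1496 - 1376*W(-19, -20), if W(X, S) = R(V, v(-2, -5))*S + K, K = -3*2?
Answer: -75800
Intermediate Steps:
V = -1 (V = (⅕)*(-5) = -1)
K = -6
W(X, S) = -6 - 3*S (W(X, S) = -3*S - 6 = -6 - 3*S)
-1496 - 1376*W(-19, -20) = -1496 - 1376*(-6 - 3*(-20)) = -1496 - 1376*(-6 + 60) = -1496 - 1376*54 = -1496 - 74304 = -75800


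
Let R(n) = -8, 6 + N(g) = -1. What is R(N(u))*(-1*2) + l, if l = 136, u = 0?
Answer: 152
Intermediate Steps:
N(g) = -7 (N(g) = -6 - 1 = -7)
R(N(u))*(-1*2) + l = -(-8)*2 + 136 = -8*(-2) + 136 = 16 + 136 = 152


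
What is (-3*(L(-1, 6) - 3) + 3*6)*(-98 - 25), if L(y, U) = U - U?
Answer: -3321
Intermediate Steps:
L(y, U) = 0
(-3*(L(-1, 6) - 3) + 3*6)*(-98 - 25) = (-3*(0 - 3) + 3*6)*(-98 - 25) = (-3*(-3) + 18)*(-123) = (9 + 18)*(-123) = 27*(-123) = -3321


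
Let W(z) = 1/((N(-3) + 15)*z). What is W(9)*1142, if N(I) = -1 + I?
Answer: 1142/99 ≈ 11.535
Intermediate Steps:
W(z) = 1/(11*z) (W(z) = 1/(((-1 - 3) + 15)*z) = 1/((-4 + 15)*z) = 1/(11*z))
W(9)*1142 = ((1/11)/9)*1142 = ((1/11)*(1/9))*1142 = (1/99)*1142 = 1142/99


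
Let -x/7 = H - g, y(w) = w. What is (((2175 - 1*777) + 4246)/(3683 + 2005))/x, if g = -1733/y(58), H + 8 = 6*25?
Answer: -40919/49615713 ≈ -0.00082472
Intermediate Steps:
H = 142 (H = -8 + 6*25 = -8 + 150 = 142)
g = -1733/58 ≈ -29.879
x = -69783/58 (x = -7*(142 - 1*(-1733/58)) = -7*(142 + 1733/58) = -7*9969/58 = -69783/58 ≈ -1203.2)
(((2175 - 1*777) + 4246)/(3683 + 2005))/x = (((2175 - 1*777) + 4246)/(3683 + 2005))/(-69783/58) = (((2175 - 777) + 4246)/5688)*(-58/69783) = ((1398 + 4246)*(1/5688))*(-58/69783) = (5644*(1/5688))*(-58/69783) = (1411/1422)*(-58/69783) = -40919/49615713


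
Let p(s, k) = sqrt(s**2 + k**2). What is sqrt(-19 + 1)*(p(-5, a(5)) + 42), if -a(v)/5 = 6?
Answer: I*sqrt(2)*(126 + 15*sqrt(37)) ≈ 307.23*I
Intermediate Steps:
a(v) = -30 (a(v) = -5*6 = -30)
p(s, k) = sqrt(k**2 + s**2)
sqrt(-19 + 1)*(p(-5, a(5)) + 42) = sqrt(-19 + 1)*(sqrt((-30)**2 + (-5)**2) + 42) = sqrt(-18)*(sqrt(900 + 25) + 42) = (3*I*sqrt(2))*(sqrt(925) + 42) = (3*I*sqrt(2))*(5*sqrt(37) + 42) = (3*I*sqrt(2))*(42 + 5*sqrt(37)) = 3*I*sqrt(2)*(42 + 5*sqrt(37))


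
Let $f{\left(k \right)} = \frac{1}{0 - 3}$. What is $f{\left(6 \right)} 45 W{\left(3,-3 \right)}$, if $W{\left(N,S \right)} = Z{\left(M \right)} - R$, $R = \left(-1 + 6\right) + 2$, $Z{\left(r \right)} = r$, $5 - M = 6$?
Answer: $120$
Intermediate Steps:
$M = -1$ ($M = 5 - 6 = -1$)
$R = 7$ ($R = 5 + 2 = 7$)
$f{\left(k \right)} = - \frac{1}{3}$ ($f{\left(k \right)} = \frac{1}{-3} = - \frac{1}{3}$)
$W{\left(N,S \right)} = -8$ ($W{\left(N,S \right)} = -1 - 7 = -8$)
$f{\left(6 \right)} 45 W{\left(3,-3 \right)} = \left(- \frac{1}{3}\right) 45 \left(-8\right) = \left(-15\right) \left(-8\right) = 120$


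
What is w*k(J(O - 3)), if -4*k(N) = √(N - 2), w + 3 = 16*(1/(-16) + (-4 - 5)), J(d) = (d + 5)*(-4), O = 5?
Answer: 37*I*√30 ≈ 202.66*I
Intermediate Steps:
J(d) = -20 - 4*d (J(d) = (5 + d)*(-4) = -20 - 4*d)
w = -148 (w = -3 + 16*(1/(-16) + (-4 - 5)) = -3 + 16*(-1/16 - 9) = -3 + 16*(-145/16) = -3 - 145 = -148)
k(N) = -√(-2 + N)/4 (k(N) = -√(N - 2)/4 = -√(-2 + N)/4)
w*k(J(O - 3)) = -(-37)*√(-2 + (-20 - 4*(5 - 3))) = -(-37)*√(-2 + (-20 - 4*2)) = -(-37)*√(-2 + (-20 - 8)) = -(-37)*√(-2 - 28) = -(-37)*√(-30) = -(-37)*I*√30 = 37*I*√30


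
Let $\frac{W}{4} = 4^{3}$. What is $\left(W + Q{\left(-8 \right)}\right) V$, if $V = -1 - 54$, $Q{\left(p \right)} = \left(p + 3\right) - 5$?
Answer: $-13530$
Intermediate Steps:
$Q{\left(p \right)} = -2 + p$ ($Q{\left(p \right)} = \left(3 + p\right) - 5 = -2 + p$)
$W = 256$ ($W = 4 \cdot 4^{3} = 4 \cdot 64 = 256$)
$V = -55$ ($V = -1 - 54 = -55$)
$\left(W + Q{\left(-8 \right)}\right) V = \left(256 - 10\right) \left(-55\right) = 246 \left(-55\right) = -13530$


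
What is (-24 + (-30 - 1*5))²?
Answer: 3481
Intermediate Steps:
(-24 + (-30 - 1*5))² = (-24 + (-30 - 5))² = (-24 - 35)² = (-59)² = 3481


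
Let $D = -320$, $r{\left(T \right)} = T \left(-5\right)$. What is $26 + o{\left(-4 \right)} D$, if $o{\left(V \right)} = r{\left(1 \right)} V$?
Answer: $-6374$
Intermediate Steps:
$r{\left(T \right)} = - 5 T$
$o{\left(V \right)} = - 5 V$ ($o{\left(V \right)} = \left(-5\right) 1 V = - 5 V$)
$26 + o{\left(-4 \right)} D = 26 + \left(-5\right) \left(-4\right) \left(-320\right) = 26 + 20 \left(-320\right) = 26 - 6400 = -6374$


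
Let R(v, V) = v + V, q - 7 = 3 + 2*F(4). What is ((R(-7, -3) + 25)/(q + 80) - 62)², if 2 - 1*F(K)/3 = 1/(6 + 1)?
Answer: 213072409/55696 ≈ 3825.6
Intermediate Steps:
F(K) = 39/7 (F(K) = 6 - 3/(6 + 1) = 6 - 3/7 = 39/7)
q = 148/7 (q = 7 + (3 + 2*(39/7)) = 7 + (3 + 78/7) = 7 + 99/7 = 148/7 ≈ 21.143)
R(v, V) = V + v
((R(-7, -3) + 25)/(q + 80) - 62)² = (((-3 - 7) + 25)/(148/7 + 80) - 62)² = ((-10 + 25)/(708/7) - 62)² = (15*(7/708) - 62)² = (35/236 - 62)² = (-14597/236)² = 213072409/55696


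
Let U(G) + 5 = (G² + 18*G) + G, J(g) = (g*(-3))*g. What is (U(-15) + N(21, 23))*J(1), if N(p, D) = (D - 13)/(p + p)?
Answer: 1360/7 ≈ 194.29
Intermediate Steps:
J(g) = -3*g² (J(g) = (-3*g)*g = -3*g²)
N(p, D) = (-13 + D)/(2*p) (N(p, D) = (-13 + D)/((2*p)) = (-13 + D)*(1/(2*p)) = (-13 + D)/(2*p))
U(G) = -5 + G² + 19*G (U(G) = -5 + ((G² + 18*G) + G) = -5 + (G² + 19*G) = -5 + G² + 19*G)
(U(-15) + N(21, 23))*J(1) = ((-5 + (-15)² + 19*(-15)) + (½)*(-13 + 23)/21)*(-3*1²) = ((-5 + 225 - 285) + (½)*(1/21)*10)*(-3*1) = (-65 + 5/21)*(-3) = -1360/21*(-3) = 1360/7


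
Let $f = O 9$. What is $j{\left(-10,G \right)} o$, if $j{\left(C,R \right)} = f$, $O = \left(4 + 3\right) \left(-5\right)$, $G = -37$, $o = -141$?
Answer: $44415$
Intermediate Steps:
$O = -35$ ($O = 7 \left(-5\right) = -35$)
$f = -315$ ($f = \left(-35\right) 9 = -315$)
$j{\left(C,R \right)} = -315$
$j{\left(-10,G \right)} o = \left(-315\right) \left(-141\right) = 44415$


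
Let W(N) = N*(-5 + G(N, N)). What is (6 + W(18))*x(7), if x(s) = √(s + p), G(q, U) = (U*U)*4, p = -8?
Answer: 23244*I ≈ 23244.0*I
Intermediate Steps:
G(q, U) = 4*U² (G(q, U) = U²*4 = 4*U²)
x(s) = √(-8 + s) (x(s) = √(s - 8) = √(-8 + s))
W(N) = N*(-5 + 4*N²)
(6 + W(18))*x(7) = (6 + 18*(-5 + 4*18²))*√(-8 + 7) = (6 + 18*(-5 + 4*324))*√(-1) = (6 + 18*(-5 + 1296))*I = (6 + 18*1291)*I = (6 + 23238)*I = 23244*I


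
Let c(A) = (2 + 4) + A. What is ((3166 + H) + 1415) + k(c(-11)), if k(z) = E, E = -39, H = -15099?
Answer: -10557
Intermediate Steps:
c(A) = 6 + A
k(z) = -39
((3166 + H) + 1415) + k(c(-11)) = ((3166 - 15099) + 1415) - 39 = (-11933 + 1415) - 39 = -10518 - 39 = -10557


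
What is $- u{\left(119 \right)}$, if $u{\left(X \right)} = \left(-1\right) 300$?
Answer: $300$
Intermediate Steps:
$u{\left(X \right)} = -300$
$- u{\left(119 \right)} = \left(-1\right) \left(-300\right) = 300$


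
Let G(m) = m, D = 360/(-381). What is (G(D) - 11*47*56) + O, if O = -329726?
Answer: -45552226/127 ≈ -3.5868e+5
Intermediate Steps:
D = -120/127 (D = 360*(-1/381) = -120/127 ≈ -0.94488)
(G(D) - 11*47*56) + O = (-120/127 - 11*47*56) - 329726 = (-120/127 - 517*56) - 329726 = (-120/127 - 28952) - 329726 = -3677024/127 - 329726 = -45552226/127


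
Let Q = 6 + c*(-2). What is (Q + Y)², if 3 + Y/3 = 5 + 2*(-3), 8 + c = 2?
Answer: 36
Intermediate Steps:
c = -6 (c = -8 + 2 = -6)
Y = -12 (Y = -9 + 3*(5 + 2*(-3)) = -9 + 3*(5 - 6) = -9 + 3*(-1) = -9 - 3 = -12)
Q = 18 (Q = 6 - 6*(-2) = 6 + 12 = 18)
(Q + Y)² = (18 - 12)² = 6² = 36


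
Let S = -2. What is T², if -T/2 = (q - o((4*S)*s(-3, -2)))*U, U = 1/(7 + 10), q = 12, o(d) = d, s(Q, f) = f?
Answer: 64/289 ≈ 0.22145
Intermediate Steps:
U = 1/17 ≈ 0.058824
T = 8/17 (T = -2*(12 - 4*(-2)*(-2))/17 = -2*(12 - (-8)*(-2))/17 = -2*(12 - 1*16)/17 = -2*(12 - 16)/17 = -(-8)/17 = -2*(-4/17) = 8/17 ≈ 0.47059)
T² = (8/17)² = 64/289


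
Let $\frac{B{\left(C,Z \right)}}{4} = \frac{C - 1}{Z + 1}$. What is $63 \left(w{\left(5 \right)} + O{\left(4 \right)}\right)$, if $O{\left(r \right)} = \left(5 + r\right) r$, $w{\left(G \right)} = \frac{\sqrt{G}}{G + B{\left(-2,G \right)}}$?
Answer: $2268 + 21 \sqrt{5} \approx 2315.0$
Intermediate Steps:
$B{\left(C,Z \right)} = \frac{4 \left(-1 + C\right)}{1 + Z}$ ($B{\left(C,Z \right)} = 4 \frac{C - 1}{Z + 1} = 4 \frac{-1 + C}{1 + Z} = \frac{4 \left(-1 + C\right)}{1 + Z}$)
$w{\left(G \right)} = \frac{\sqrt{G}}{G - \frac{12}{1 + G}}$ ($w{\left(G \right)} = \frac{\sqrt{G}}{G + \frac{4 \left(-1 - 2\right)}{1 + G}} = \frac{\sqrt{G}}{G + 4 \frac{1}{1 + G} \left(-3\right)} = \frac{\sqrt{G}}{G - \frac{12}{1 + G}}$)
$O{\left(r \right)} = r \left(5 + r\right)$
$63 \left(w{\left(5 \right)} + O{\left(4 \right)}\right) = 63 \left(\frac{\sqrt{5} \left(1 + 5\right)}{-12 + 5 \left(1 + 5\right)} + 4 \left(5 + 4\right)\right) = 63 \left(\sqrt{5} \frac{1}{-12 + 5 \cdot 6} \cdot 6 + 4 \cdot 9\right) = 63 \left(\sqrt{5} \frac{1}{-12 + 30} \cdot 6 + 36\right) = 63 \left(\sqrt{5} \cdot \frac{1}{18} \cdot 6 + 36\right) = 63 \left(\frac{\sqrt{5}}{3} + 36\right) = 63 \left(36 + \frac{\sqrt{5}}{3}\right) = 2268 + 21 \sqrt{5}$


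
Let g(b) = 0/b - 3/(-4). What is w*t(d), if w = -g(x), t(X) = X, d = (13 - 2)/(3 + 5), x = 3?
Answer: -33/32 ≈ -1.0313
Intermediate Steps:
g(b) = ¾ (g(b) = 0 - 3*(-¼) = 0 + ¾ = ¾)
d = 11/8 ≈ 1.3750
w = -¾ (w = -1*¾ = -¾ ≈ -0.75000)
w*t(d) = -¾*11/8 = -33/32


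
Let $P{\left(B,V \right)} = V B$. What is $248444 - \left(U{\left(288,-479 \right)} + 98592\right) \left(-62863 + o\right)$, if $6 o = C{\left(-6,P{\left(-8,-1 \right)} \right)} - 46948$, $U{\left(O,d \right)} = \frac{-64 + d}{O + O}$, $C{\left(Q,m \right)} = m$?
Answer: $\frac{4014310339241}{576} \approx 6.9693 \cdot 10^{9}$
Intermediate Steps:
$P{\left(B,V \right)} = B V$
$U{\left(O,d \right)} = \frac{-64 + d}{2 O}$
$o = - \frac{23470}{3}$ ($o = \frac{\left(-8\right) \left(-1\right) - 46948}{6} = \frac{8 - 46948}{6} = \frac{1}{6} \left(-46940\right) = - \frac{23470}{3} \approx -7823.3$)
$248444 - \left(U{\left(288,-479 \right)} + 98592\right) \left(-62863 + o\right) = 248444 - \left(\frac{-64 - 479}{2 \cdot 288} + 98592\right) \left(-62863 - \frac{23470}{3}\right) = 248444 - \left(\frac{1}{2} \cdot \frac{1}{288} \left(-543\right) + 98592\right) \left(- \frac{212059}{3}\right) = 248444 - \left(- \frac{181}{192} + 98592\right) \left(- \frac{212059}{3}\right) = 248444 - \frac{18929483}{192} \left(- \frac{212059}{3}\right) = 248444 - - \frac{4014167235497}{576} = 248444 + \frac{4014167235497}{576} = \frac{4014310339241}{576}$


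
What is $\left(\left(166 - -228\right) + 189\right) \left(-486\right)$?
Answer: $-283338$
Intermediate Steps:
$\left(\left(166 - -228\right) + 189\right) \left(-486\right) = \left(\left(166 + 228\right) + 189\right) \left(-486\right) = \left(394 + 189\right) \left(-486\right) = 583 \left(-486\right) = -283338$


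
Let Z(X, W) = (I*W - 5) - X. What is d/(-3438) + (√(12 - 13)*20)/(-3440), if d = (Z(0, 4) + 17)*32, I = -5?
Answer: 128/1719 - I/172 ≈ 0.074462 - 0.005814*I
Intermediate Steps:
Z(X, W) = -5 - X - 5*W (Z(X, W) = (-5*W - 5) - X = (-5 - 5*W) - X = -5 - X - 5*W)
d = -256 (d = ((-5 - 1*0 - 5*4) + 17)*32 = ((-5 + 0 - 20) + 17)*32 = (-25 + 17)*32 = -8*32 = -256)
d/(-3438) + (√(12 - 13)*20)/(-3440) = -256/(-3438) + (√(12 - 13)*20)/(-3440) = -256*(-1/3438) + (√(-1)*20)*(-1/3440) = 128/1719 + (I*20)*(-1/3440) = 128/1719 + (20*I)*(-1/3440) = 128/1719 - I/172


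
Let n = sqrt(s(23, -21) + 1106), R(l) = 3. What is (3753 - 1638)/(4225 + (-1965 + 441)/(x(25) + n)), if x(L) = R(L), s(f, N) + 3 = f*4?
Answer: 5303808765/10603576037 + 1611630*sqrt(1195)/10603576037 ≈ 0.50544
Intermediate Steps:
s(f, N) = -3 + 4*f (s(f, N) = -3 + f*4 = -3 + 4*f)
n = sqrt(1195) (n = sqrt((-3 + 4*23) + 1106) = sqrt((-3 + 92) + 1106) = sqrt(89 + 1106) = sqrt(1195) ≈ 34.569)
x(L) = 3
(3753 - 1638)/(4225 + (-1965 + 441)/(x(25) + n)) = (3753 - 1638)/(4225 + (-1965 + 441)/(3 + sqrt(1195))) = 2115/(4225 - 1524/(3 + sqrt(1195)))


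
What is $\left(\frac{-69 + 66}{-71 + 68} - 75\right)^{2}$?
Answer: $5476$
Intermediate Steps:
$\left(\frac{-69 + 66}{-71 + 68} - 75\right)^{2} = \left(- \frac{3}{-3} - 75\right)^{2} = \left(\left(-3\right) \left(- \frac{1}{3}\right) - 75\right)^{2} = \left(1 - 75\right)^{2} = \left(-74\right)^{2} = 5476$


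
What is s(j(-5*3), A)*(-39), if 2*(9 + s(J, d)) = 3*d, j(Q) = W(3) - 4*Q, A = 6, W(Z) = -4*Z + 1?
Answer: 0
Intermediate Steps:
W(Z) = 1 - 4*Z
j(Q) = -11 - 4*Q (j(Q) = (1 - 4*3) - 4*Q = (1 - 12) - 4*Q = -11 - 4*Q)
s(J, d) = -9 + 3*d/2 (s(J, d) = -9 + (3*d)/2 = -9 + 3*d/2)
s(j(-5*3), A)*(-39) = (-9 + (3/2)*6)*(-39) = (-9 + 9)*(-39) = 0*(-39) = 0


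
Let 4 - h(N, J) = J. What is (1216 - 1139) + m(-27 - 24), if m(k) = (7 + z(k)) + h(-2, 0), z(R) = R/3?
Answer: 71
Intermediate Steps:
h(N, J) = 4 - J
z(R) = R/3 (z(R) = R*(⅓) = R/3)
m(k) = 11 + k/3 (m(k) = (7 + k/3) + (4 - 1*0) = (7 + k/3) + (4 + 0) = (7 + k/3) + 4 = 11 + k/3)
(1216 - 1139) + m(-27 - 24) = (1216 - 1139) + (11 + (-27 - 24)/3) = 77 + (11 + (⅓)*(-51)) = 77 + (11 - 17) = 77 - 6 = 71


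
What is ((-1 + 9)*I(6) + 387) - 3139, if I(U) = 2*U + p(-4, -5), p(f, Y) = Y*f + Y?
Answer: -2536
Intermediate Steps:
p(f, Y) = Y + Y*f
I(U) = 15 + 2*U (I(U) = 2*U - 5*(1 - 4) = 2*U - 5*(-3) = 2*U + 15 = 15 + 2*U)
((-1 + 9)*I(6) + 387) - 3139 = ((-1 + 9)*(15 + 2*6) + 387) - 3139 = (8*(15 + 12) + 387) - 3139 = (8*27 + 387) - 3139 = (216 + 387) - 3139 = 603 - 3139 = -2536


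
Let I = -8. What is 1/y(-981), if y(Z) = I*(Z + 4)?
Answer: 1/7816 ≈ 0.00012794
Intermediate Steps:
y(Z) = -32 - 8*Z (y(Z) = -8*(Z + 4) = -8*(4 + Z) = -32 - 8*Z)
1/y(-981) = 1/(-32 - 8*(-981)) = 1/(-32 + 7848) = 1/7816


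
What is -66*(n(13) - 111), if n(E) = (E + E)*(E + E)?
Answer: -37290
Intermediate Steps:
n(E) = 4*E**2 (n(E) = (2*E)*(2*E) = 4*E**2)
-66*(n(13) - 111) = -66*(4*13**2 - 111) = -66*(4*169 - 111) = -66*(676 - 111) = -66*565 = -37290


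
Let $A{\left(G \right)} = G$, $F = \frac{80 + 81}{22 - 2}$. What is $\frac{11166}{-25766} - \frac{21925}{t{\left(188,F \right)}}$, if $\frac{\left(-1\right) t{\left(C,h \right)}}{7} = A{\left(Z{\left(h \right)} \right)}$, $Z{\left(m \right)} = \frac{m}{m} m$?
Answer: $\frac{5642903459}{14519141} \approx 388.65$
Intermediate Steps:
$F = \frac{161}{20} \approx 8.05$
$Z{\left(m \right)} = m$ ($Z{\left(m \right)} = 1 m = m$)
$t{\left(C,h \right)} = - 7 h$
$\frac{11166}{-25766} - \frac{21925}{t{\left(188,F \right)}} = \frac{11166}{-25766} - \frac{21925}{\left(-7\right) \frac{161}{20}} = 11166 \left(- \frac{1}{25766}\right) - \frac{21925}{- \frac{1127}{20}} = - \frac{5583}{12883} - - \frac{438500}{1127} = - \frac{5583}{12883} + \frac{438500}{1127} = \frac{5642903459}{14519141}$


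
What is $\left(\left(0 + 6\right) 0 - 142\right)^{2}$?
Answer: $20164$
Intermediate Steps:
$\left(\left(0 + 6\right) 0 - 142\right)^{2} = \left(6 \cdot 0 - 142\right)^{2} = \left(0 - 142\right)^{2} = \left(-142\right)^{2} = 20164$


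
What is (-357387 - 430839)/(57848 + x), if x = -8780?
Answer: -131371/8178 ≈ -16.064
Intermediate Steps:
(-357387 - 430839)/(57848 + x) = (-357387 - 430839)/(57848 - 8780) = -788226/49068 = -788226*1/49068 = -131371/8178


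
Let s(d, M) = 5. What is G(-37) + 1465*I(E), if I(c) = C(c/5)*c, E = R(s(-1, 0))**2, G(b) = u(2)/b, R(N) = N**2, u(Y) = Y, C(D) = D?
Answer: 4234765623/37 ≈ 1.1445e+8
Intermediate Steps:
G(b) = 2/b
E = 625 (E = (5**2)**2 = 25**2 = 625)
I(c) = c**2/5 (I(c) = (c/5)*c = c**2/5)
G(-37) + 1465*I(E) = 2/(-37) + 1465*((1/5)*625**2) = 2*(-1/37) + 1465*((1/5)*390625) = -2/37 + 1465*78125 = -2/37 + 114453125 = 4234765623/37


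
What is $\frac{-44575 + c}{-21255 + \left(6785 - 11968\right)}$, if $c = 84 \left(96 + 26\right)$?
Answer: $\frac{34327}{26438} \approx 1.2984$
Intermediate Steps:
$c = 10248$ ($c = 84 \cdot 122 = 10248$)
$\frac{-44575 + c}{-21255 + \left(6785 - 11968\right)} = \frac{-44575 + 10248}{-21255 + \left(6785 - 11968\right)} = - \frac{34327}{-21255 - 5183} = - \frac{34327}{-26438} = \left(-34327\right) \left(- \frac{1}{26438}\right) = \frac{34327}{26438}$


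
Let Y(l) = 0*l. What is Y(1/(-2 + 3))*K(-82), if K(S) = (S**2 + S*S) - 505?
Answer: 0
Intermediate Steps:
K(S) = -505 + 2*S**2 (K(S) = (S**2 + S**2) - 505 = 2*S**2 - 505 = -505 + 2*S**2)
Y(l) = 0
Y(1/(-2 + 3))*K(-82) = 0*(-505 + 2*(-82)**2) = 0*(-505 + 2*6724) = 0*(-505 + 13448) = 0*12943 = 0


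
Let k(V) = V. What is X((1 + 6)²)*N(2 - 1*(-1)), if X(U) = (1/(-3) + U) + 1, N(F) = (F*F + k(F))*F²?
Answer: 5364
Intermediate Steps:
N(F) = F²*(F + F²) (N(F) = (F*F + F)*F² = (F² + F)*F² = (F + F²)*F² = F²*(F + F²))
X(U) = ⅔ + U (X(U) = (-⅓ + U) + 1 = ⅔ + U)
X((1 + 6)²)*N(2 - 1*(-1)) = (⅔ + (1 + 6)²)*((2 - 1*(-1))³*(1 + (2 - 1*(-1)))) = (⅔ + 7²)*((2 + 1)³*(1 + (2 + 1))) = (⅔ + 49)*(3³*(1 + 3)) = 149*(27*4)/3 = (149/3)*108 = 5364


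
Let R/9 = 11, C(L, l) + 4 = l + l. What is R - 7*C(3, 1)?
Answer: 113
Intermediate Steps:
C(L, l) = -4 + 2*l (C(L, l) = -4 + (l + l) = -4 + 2*l)
R = 99 (R = 9*11 = 99)
R - 7*C(3, 1) = 99 - 7*(-4 + 2*1) = 99 - 7*(-4 + 2) = 99 - 7*(-2) = 99 + 14 = 113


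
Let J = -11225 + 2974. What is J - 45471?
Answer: -53722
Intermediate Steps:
J = -8251
J - 45471 = -8251 - 45471 = -53722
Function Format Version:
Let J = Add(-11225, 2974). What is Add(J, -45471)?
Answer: -53722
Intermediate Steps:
J = -8251
Add(J, -45471) = Add(-8251, -45471) = -53722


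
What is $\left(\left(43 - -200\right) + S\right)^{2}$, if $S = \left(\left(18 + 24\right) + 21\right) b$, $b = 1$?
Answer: $93636$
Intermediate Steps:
$S = 63$ ($S = \left(\left(18 + 24\right) + 21\right) 1 = \left(42 + 21\right) 1 = 63 \cdot 1 = 63$)
$\left(\left(43 - -200\right) + S\right)^{2} = \left(\left(43 - -200\right) + 63\right)^{2} = \left(\left(43 + 200\right) + 63\right)^{2} = \left(243 + 63\right)^{2} = 306^{2} = 93636$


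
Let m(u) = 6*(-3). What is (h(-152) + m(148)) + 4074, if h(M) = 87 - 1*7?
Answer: 4136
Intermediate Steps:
m(u) = -18
h(M) = 80 (h(M) = 87 - 7 = 80)
(h(-152) + m(148)) + 4074 = (80 - 18) + 4074 = 62 + 4074 = 4136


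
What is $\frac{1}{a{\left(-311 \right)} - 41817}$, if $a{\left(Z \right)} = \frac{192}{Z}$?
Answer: $- \frac{311}{13005279} \approx -2.3913 \cdot 10^{-5}$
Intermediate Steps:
$\frac{1}{a{\left(-311 \right)} - 41817} = \frac{1}{\frac{192}{-311} - 41817} = \frac{1}{192 \left(- \frac{1}{311}\right) - 41817} = \frac{1}{- \frac{192}{311} - 41817} = \frac{1}{- \frac{13005279}{311}} = - \frac{311}{13005279}$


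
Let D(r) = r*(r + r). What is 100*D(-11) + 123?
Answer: 24323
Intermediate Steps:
D(r) = 2*r**2 (D(r) = r*(2*r) = 2*r**2)
100*D(-11) + 123 = 100*(2*(-11)**2) + 123 = 100*(2*121) + 123 = 100*242 + 123 = 24200 + 123 = 24323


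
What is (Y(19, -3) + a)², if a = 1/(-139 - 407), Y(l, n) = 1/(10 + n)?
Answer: 121/6084 ≈ 0.019888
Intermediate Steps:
a = -1/546 (a = 1/(-546) = -1/546 ≈ -0.0018315)
(Y(19, -3) + a)² = (1/(10 - 3) - 1/546)² = (1/7 - 1/546)² = (⅐ - 1/546)² = (11/78)² = 121/6084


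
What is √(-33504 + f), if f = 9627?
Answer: 3*I*√2653 ≈ 154.52*I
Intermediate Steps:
√(-33504 + f) = √(-33504 + 9627) = √(-23877) = 3*I*√2653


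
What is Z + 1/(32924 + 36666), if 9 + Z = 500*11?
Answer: 382118691/69590 ≈ 5491.0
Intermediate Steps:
Z = 5491 (Z = -9 + 500*11 = -9 + 5500 = 5491)
Z + 1/(32924 + 36666) = 5491 + 1/(32924 + 36666) = 5491 + 1/69590 = 382118691/69590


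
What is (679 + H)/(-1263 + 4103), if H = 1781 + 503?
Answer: 2963/2840 ≈ 1.0433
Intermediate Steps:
H = 2284
(679 + H)/(-1263 + 4103) = (679 + 2284)/(-1263 + 4103) = 2963/2840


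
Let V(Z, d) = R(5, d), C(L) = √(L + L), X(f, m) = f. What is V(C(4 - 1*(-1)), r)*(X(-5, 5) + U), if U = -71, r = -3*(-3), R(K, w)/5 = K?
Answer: -1900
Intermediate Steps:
C(L) = √2*√L (C(L) = √(2*L) = √2*√L)
R(K, w) = 5*K
r = 9
V(Z, d) = 25 (V(Z, d) = 5*5 = 25)
V(C(4 - 1*(-1)), r)*(X(-5, 5) + U) = 25*(-5 - 71) = 25*(-76) = -1900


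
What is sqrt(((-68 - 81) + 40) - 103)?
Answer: 2*I*sqrt(53) ≈ 14.56*I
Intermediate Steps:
sqrt(((-68 - 81) + 40) - 103) = sqrt((-149 + 40) - 103) = sqrt(-109 - 103) = sqrt(-212) = 2*I*sqrt(53)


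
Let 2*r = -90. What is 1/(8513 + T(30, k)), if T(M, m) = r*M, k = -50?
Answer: 1/7163 ≈ 0.00013961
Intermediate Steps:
r = -45 (r = (1/2)*(-90) = -45)
T(M, m) = -45*M
1/(8513 + T(30, k)) = 1/(8513 - 45*30) = 1/(8513 - 1350) = 1/7163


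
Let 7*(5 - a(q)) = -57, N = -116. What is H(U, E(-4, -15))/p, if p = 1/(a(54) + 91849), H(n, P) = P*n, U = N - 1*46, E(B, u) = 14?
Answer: -208343340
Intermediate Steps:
a(q) = 92/7 (a(q) = 5 - ⅐*(-57) = 5 + 57/7 = 92/7)
U = -162 (U = -116 - 1*46 = -116 - 46 = -162)
p = 7/643035 (p = 1/(92/7 + 91849) = 1/(643035/7) = 7/643035 ≈ 1.0886e-5)
H(U, E(-4, -15))/p = (14*(-162))/(7/643035) = -2268*643035/7 = -208343340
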